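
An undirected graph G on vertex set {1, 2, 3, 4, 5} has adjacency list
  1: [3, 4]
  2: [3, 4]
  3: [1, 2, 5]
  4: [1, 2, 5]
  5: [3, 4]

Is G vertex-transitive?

Automorphisms preserve degree, but G has vertices of degree 2 and vertices of degree 3; no automorphism maps one to the other, so G is not vertex-transitive.

No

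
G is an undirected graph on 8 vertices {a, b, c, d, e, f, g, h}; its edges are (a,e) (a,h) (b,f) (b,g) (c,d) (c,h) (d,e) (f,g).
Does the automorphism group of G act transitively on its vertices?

G has two connected components, {a, c, d, e, h} and {b, f, g}; each is 2-regular, so G = C_5 ⊔ C_3. The orbit of a under Aut(G) is {a, c, d, e, h}, which does not contain b, so G is not vertex-transitive.

No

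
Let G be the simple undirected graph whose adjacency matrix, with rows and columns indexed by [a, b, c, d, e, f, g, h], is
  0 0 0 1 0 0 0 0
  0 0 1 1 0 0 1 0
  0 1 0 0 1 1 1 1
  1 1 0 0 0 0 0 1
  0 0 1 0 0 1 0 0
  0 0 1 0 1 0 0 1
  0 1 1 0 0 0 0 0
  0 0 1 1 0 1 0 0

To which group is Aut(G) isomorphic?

{e}

The degree sequence is [1, 3, 5, 3, 2, 3, 2, 3]. Checking the degree-preserving permutations of the vertex set shows that none except the identity preserves every edge, so Aut(G) is trivial.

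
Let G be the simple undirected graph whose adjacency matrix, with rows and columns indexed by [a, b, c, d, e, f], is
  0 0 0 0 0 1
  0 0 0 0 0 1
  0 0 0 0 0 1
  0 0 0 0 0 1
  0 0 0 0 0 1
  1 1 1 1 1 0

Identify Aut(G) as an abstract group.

Vertex f has degree 5 and every other vertex has degree 1, so G is the star K_{1,5} with centre f. The 5 leaves are pairwise interchangeable while the centre is fixed, giving Aut(G) = S_5.

the symmetric group on 5 letters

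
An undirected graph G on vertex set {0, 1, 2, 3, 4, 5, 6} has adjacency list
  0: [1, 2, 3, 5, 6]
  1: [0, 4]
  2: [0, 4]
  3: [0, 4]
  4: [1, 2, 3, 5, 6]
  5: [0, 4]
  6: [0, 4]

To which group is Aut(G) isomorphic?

The vertices split by degree into {0, 4} (degree 5) and {1, 2, 3, 5, 6} (degree 2); every edge runs between the two parts, so G is the complete bipartite graph K_{2,5}. The parts have unequal sizes, so no automorphism swaps them; each part is permuted independently, giving S_5 × S_2 of order 5!·2! = 240.

S_5 × S_2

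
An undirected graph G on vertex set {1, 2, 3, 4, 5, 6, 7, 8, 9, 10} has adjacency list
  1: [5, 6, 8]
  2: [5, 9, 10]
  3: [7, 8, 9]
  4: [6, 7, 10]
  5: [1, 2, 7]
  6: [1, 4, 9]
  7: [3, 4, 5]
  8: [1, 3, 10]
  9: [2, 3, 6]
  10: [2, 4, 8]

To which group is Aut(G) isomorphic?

G is 3-regular on 10 vertices with no triangles and no 4-cycles (girth 5): this is the Petersen graph. Viewing the Petersen graph as the Kneser graph K(5,2) — vertices are 2-subsets of {1,…,5}, edges join disjoint pairs — its automorphisms are exactly the permutations of the 5-element set, so Aut ≅ S_5 of order 120.

S_5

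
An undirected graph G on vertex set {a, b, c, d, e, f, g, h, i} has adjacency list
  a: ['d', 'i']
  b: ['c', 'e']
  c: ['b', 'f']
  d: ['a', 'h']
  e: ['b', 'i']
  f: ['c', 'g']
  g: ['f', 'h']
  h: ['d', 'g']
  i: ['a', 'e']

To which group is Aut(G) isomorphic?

Every vertex has degree 2 and the graph is connected, so G is the 9-cycle C_9. The automorphisms of the 9-cycle are exactly the symmetries of a regular 9-gon: the dihedral group D_9, |D_9| = 18.

D_9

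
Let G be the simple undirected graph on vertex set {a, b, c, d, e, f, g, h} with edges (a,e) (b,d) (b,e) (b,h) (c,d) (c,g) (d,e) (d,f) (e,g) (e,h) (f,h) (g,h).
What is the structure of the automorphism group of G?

Degrees alone do not determine every vertex (e.g. b and g both have degree 3), but their neighbour-degree multisets differ: N(b) has degrees [4, 4, 5] while N(g) has degrees [2, 4, 5]. Repeating this refinement separates all vertices, so the only automorphism is the identity.

the trivial group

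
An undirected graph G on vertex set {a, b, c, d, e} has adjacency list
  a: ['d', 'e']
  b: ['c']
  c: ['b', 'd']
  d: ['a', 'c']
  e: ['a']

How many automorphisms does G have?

The degree sequence is [2, 1, 2, 2, 1]; the two degree-1 vertices b and e are the ends of a path, so G = P_5. A path has exactly one nontrivial symmetry — reversal — giving Aut(G) of order 2.

2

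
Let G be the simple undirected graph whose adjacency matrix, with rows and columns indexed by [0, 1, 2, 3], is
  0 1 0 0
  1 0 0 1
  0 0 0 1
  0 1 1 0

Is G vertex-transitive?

No

Automorphisms preserve degree, but G has vertices of degree 1 and vertices of degree 2; no automorphism maps one to the other, so G is not vertex-transitive.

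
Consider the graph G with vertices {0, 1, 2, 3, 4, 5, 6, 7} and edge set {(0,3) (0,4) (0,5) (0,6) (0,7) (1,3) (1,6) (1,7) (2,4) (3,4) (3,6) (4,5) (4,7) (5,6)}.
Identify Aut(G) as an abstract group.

Degrees alone do not determine every vertex (e.g. 0 and 4 both have degree 5), but their neighbour-degree multisets differ: N(0) has degrees [3, 3, 4, 4, 5] while N(4) has degrees [1, 3, 3, 4, 5]. Repeating this refinement separates all vertices, so the only automorphism is the identity.

1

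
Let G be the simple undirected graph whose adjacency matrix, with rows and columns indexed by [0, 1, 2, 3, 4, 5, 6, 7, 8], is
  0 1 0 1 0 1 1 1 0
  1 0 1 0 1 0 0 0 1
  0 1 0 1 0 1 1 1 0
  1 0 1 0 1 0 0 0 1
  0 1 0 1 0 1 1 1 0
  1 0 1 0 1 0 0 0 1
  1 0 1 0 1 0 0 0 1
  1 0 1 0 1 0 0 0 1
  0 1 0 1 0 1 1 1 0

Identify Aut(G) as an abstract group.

The vertices split by degree into {0, 2, 4, 8} (degree 5) and {1, 3, 5, 6, 7} (degree 4); every edge runs between the two parts, so G is the complete bipartite graph K_{4,5}. Automorphisms preserve the bipartition setwise (since the parts differ in size) and act as S_5 × S_4 within it; |Aut| = 2880.

S_5 × S_4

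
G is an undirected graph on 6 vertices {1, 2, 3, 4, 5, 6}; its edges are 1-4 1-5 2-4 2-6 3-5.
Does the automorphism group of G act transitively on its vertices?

Automorphisms preserve degree, but G has vertices of degree 1 and vertices of degree 2; no automorphism maps one to the other, so G is not vertex-transitive.

No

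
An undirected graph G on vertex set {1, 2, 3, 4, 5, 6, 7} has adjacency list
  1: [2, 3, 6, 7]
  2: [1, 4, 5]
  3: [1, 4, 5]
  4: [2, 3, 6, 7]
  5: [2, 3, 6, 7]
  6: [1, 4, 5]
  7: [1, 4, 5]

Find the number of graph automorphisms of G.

144

The vertices split by degree into {1, 4, 5} (degree 4) and {2, 3, 6, 7} (degree 3); every edge runs between the two parts, so G is the complete bipartite graph K_{3,4}. The parts have unequal sizes, so no automorphism swaps them; each part is permuted independently, giving S_4 × S_3 of order 4!·3! = 144.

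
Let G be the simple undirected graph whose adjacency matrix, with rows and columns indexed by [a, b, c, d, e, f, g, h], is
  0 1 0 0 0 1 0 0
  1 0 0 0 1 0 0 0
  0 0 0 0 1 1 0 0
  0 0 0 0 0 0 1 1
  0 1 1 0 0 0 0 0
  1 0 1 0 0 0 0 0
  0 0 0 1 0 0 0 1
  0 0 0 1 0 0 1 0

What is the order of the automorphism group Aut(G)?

G has two connected components, {a, b, c, e, f} and {d, g, h}; each is 2-regular, so G = C_5 ⊔ C_3. The components are non-isomorphic (different sizes), so Aut(G) = Aut(C_3) × Aut(C_5) = D_3 × D_5 of order 6·10 = 60.

60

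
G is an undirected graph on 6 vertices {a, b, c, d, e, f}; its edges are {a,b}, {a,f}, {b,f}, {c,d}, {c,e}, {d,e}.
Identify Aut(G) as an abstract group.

G has two connected components, {c, d, e} and {a, b, f}; each is 2-regular, so G = C_3 ⊔ C_3. With two isomorphic components, Aut(G) = Aut(C_3) ≀ S_2 = (D_3 × D_3) ⋊ Z_2: permute each cycle by D_3, then optionally swap the two cycles. Order 2·(2·3)² = 72.

D_3 ≀ Z_2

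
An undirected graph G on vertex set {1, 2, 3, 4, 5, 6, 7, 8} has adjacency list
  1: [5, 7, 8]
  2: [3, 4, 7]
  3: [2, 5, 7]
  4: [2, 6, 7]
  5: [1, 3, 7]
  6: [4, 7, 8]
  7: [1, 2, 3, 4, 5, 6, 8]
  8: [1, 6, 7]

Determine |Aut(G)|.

Vertex 7 is the unique vertex of degree 7; the remaining 7 vertices each have degree 3 and induce a cycle, so G is the wheel on 8 vertices with hub 7. With the hub fixed, the remaining symmetry is that of the rim cycle C_7, giving the dihedral group D_7.

14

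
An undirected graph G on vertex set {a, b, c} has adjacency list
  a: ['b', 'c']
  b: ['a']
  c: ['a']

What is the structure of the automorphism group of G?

The degree sequence is [2, 1, 1]; the two degree-1 vertices b and c are the ends of a path, so G = P_3. A path has exactly one nontrivial symmetry — reversal — giving Aut(G) of order 2.

Z_2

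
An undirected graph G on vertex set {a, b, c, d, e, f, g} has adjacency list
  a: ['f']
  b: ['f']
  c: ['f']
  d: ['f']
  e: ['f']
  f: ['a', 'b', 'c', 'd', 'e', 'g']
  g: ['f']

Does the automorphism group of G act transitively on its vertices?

Vertex f is the only vertex of degree 6, so every automorphism fixes it; G is not vertex-transitive.

No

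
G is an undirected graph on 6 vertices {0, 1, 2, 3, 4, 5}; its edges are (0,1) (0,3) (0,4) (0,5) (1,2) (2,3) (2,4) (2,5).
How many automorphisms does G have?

48

The vertices split by degree into {0, 2} (degree 4) and {1, 3, 4, 5} (degree 2); every edge runs between the two parts, so G is the complete bipartite graph K_{2,4}. The parts have unequal sizes, so no automorphism swaps them; each part is permuted independently, giving S_2 × S_4 of order 2!·4! = 48.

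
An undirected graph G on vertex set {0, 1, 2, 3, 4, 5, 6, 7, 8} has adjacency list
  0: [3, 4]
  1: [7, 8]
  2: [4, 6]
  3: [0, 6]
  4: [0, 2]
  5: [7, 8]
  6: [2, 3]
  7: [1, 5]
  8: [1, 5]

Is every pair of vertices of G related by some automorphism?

G has two connected components, {0, 2, 3, 4, 6} and {1, 5, 7, 8}; each is 2-regular, so G = C_5 ⊔ C_4. The orbit of 0 under Aut(G) is {0, 2, 3, 4, 6}, which does not contain 1, so G is not vertex-transitive.

No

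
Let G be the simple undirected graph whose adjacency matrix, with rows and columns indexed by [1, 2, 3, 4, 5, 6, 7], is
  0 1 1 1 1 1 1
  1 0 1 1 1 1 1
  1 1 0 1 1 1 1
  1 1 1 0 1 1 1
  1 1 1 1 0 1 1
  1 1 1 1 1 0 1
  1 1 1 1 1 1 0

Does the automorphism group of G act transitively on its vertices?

Yes

Every vertex has degree 6, so G is the complete graph K_7. Any permutation of the 7 vertices preserves K_7, so Aut(K_7) = S_7 of order 7! = 5040. This group acts transitively on the 7 vertices.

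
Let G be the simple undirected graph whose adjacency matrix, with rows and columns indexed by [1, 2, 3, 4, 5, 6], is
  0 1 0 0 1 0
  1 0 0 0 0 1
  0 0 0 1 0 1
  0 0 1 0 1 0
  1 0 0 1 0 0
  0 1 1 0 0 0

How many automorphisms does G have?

12

G is 2-regular and connected on 6 vertices, i.e. the cycle C_6. The automorphisms of the 6-cycle are exactly the symmetries of a regular 6-gon: the dihedral group D_6, |D_6| = 12.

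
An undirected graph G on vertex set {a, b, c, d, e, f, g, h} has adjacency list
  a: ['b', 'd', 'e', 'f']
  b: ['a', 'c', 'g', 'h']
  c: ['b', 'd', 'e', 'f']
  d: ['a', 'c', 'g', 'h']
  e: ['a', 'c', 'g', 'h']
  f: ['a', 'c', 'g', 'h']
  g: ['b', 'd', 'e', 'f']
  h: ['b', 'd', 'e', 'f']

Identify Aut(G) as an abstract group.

G is 4-regular and bipartite with parts {b, d, e, f} and {a, c, g, h} (each part is independent and every cross-pair is an edge), so G = K_{4,4}. Aut(K_{4,4}) is the wreath product S_4 ≀ Z_2: permute within each part, then optionally swap the parts; |Aut| = 2·(4!)² = 1152.

S_4 ≀ Z_2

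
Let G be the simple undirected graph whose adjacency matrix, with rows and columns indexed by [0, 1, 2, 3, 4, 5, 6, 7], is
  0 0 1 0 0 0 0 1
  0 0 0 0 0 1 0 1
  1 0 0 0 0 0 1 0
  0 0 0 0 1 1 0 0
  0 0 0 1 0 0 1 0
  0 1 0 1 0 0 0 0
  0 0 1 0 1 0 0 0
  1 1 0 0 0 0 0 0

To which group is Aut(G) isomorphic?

D_8

Every vertex has degree 2 and the graph is connected, so G is the 8-cycle C_8. The automorphisms of the 8-cycle are exactly the symmetries of a regular 8-gon: the dihedral group D_8, |D_8| = 16.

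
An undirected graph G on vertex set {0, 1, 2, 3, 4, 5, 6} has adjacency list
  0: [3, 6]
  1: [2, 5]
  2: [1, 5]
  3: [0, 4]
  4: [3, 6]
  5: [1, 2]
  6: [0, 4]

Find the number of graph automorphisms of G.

48

G has two connected components, {0, 3, 4, 6} and {1, 2, 5}; each is 2-regular, so G = C_4 ⊔ C_3. The components are non-isomorphic (different sizes), so Aut(G) = Aut(C_4) × Aut(C_3) = D_4 × D_3 of order 8·6 = 48.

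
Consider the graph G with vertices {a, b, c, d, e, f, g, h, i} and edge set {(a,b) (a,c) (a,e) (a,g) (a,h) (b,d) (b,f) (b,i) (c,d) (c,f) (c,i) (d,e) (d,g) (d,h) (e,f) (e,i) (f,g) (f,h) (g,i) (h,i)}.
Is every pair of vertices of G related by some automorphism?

Automorphisms preserve degree, but G has vertices of degree 4 and vertices of degree 5; no automorphism maps one to the other, so G is not vertex-transitive.

No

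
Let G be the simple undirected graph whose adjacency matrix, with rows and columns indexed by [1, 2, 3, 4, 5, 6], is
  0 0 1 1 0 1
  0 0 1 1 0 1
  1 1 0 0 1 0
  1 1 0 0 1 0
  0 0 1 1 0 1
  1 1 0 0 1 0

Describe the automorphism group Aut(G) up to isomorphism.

G is 3-regular and bipartite with parts {1, 2, 5} and {3, 4, 6} (each part is independent and every cross-pair is an edge), so G = K_{3,3}. Each part can be permuted independently (S_3 × S_3) and the two equal-size parts can also be swapped, giving (S_3 × S_3) ⋊ Z_2 of order 2·(3!)² = 72.

S_3 ≀ Z_2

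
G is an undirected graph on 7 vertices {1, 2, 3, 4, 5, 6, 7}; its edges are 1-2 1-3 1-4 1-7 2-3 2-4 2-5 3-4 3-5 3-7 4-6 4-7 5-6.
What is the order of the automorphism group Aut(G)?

1

The degree sequence is [4, 4, 5, 5, 3, 2, 3]. Checking the degree-preserving permutations of the vertex set shows that none except the identity preserves every edge, so Aut(G) is trivial.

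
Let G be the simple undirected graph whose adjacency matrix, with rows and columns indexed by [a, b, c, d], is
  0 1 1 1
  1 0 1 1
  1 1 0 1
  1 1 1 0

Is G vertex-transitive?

All 4 vertices are pairwise adjacent: G = K_4. Any permutation of the 4 vertices preserves K_4, so Aut(K_4) = S_4 of order 4! = 24. This group acts transitively on the 4 vertices.

Yes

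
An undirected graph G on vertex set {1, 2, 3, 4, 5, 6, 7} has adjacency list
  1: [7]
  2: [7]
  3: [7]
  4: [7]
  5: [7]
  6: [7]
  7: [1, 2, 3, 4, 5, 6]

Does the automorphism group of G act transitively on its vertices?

Vertex 7 is the only vertex of degree 6, so every automorphism fixes it; G is not vertex-transitive.

No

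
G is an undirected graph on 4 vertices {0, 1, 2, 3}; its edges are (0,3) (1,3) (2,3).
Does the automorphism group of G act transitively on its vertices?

No

Vertex 3 is the only vertex of degree 3, so every automorphism fixes it; G is not vertex-transitive.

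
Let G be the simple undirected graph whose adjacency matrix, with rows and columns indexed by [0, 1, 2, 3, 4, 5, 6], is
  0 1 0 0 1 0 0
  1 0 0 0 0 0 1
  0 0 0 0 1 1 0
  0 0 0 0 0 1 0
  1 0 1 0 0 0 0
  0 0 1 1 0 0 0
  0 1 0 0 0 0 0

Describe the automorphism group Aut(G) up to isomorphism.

the cyclic group of order 2

The degree sequence is [2, 2, 2, 1, 2, 2, 1]; the two degree-1 vertices 3 and 6 are the ends of a path, so G = P_7. A path has exactly one nontrivial symmetry — reversal — giving Aut(G) of order 2.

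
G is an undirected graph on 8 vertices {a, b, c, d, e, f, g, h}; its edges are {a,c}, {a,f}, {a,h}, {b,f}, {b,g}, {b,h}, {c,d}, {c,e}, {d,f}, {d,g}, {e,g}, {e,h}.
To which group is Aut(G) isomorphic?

G is 3-regular and bipartite on 2^3 = 8 vertices with girth 4; it is the hypercube graph Q_3. The symmetry group of the 3-cube is the hyperoctahedral group B_3 = Z_2 ≀ S_3, of order 2^3·3! = 48.

Z_2^3 ⋊ S_3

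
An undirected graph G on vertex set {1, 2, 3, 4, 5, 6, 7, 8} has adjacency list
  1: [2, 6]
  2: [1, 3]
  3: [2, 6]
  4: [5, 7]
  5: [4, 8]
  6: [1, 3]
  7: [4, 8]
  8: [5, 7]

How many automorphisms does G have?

128

G has two connected components, {4, 5, 7, 8} and {1, 2, 3, 6}; each is 2-regular, so G = C_4 ⊔ C_4. With two isomorphic components, Aut(G) = Aut(C_4) ≀ S_2 = (D_4 × D_4) ⋊ Z_2: permute each cycle by D_4, then optionally swap the two cycles. Order 2·(2·4)² = 128.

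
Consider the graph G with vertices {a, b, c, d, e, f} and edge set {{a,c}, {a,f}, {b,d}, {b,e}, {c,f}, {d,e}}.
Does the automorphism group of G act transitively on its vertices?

G has two connected components, {a, c, f} and {b, d, e}; each is 2-regular, so G = C_3 ⊔ C_3. Aut of a disjoint union of two copies of C_3 is the wreath product D_3 ≀ Z_2, of order 2·6² = 72. Under this action every vertex can be carried to every other, so G is vertex-transitive.

Yes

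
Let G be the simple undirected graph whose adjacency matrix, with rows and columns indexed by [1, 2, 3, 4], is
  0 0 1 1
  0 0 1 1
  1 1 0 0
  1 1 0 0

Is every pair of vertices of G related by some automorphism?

Yes

Every vertex has degree 2 and the graph is connected, so G is the 4-cycle C_4. C_4 has 4 rotations and 4 reflections, so Aut(C_4) ≅ D_4 of order 8. Under this action every vertex can be carried to every other, so G is vertex-transitive.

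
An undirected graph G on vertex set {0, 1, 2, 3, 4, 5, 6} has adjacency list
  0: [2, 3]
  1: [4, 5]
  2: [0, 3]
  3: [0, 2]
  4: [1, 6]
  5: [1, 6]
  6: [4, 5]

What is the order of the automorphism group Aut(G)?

48

G has two connected components, {1, 4, 5, 6} and {0, 2, 3}; each is 2-regular, so G = C_4 ⊔ C_3. The components are non-isomorphic (different sizes), so Aut(G) = Aut(C_3) × Aut(C_4) = D_3 × D_4 of order 6·8 = 48.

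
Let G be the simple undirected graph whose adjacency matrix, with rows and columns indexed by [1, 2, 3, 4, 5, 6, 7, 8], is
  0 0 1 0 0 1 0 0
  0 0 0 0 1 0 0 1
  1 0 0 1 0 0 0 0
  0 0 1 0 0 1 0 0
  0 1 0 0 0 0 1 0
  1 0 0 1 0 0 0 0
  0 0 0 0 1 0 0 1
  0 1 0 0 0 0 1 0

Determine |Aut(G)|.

G has two connected components, {2, 5, 7, 8} and {1, 3, 4, 6}; each is 2-regular, so G = C_4 ⊔ C_4. With two isomorphic components, Aut(G) = Aut(C_4) ≀ S_2 = (D_4 × D_4) ⋊ Z_2: permute each cycle by D_4, then optionally swap the two cycles. Order 2·(2·4)² = 128.

128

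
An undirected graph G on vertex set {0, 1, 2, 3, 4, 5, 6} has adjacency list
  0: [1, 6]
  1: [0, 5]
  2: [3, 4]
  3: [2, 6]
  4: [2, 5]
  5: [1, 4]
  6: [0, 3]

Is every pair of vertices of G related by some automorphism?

G is 2-regular and connected on 7 vertices, i.e. the cycle C_7. C_7 has 7 rotations and 7 reflections, so Aut(C_7) ≅ D_7 of order 14. This group acts transitively on the 7 vertices.

Yes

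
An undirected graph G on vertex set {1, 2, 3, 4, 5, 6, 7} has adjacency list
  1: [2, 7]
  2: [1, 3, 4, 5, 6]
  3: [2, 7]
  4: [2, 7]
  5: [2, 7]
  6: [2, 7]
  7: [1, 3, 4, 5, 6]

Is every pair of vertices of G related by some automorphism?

No

Automorphisms preserve degree, but G has vertices of degree 2 and vertices of degree 5; no automorphism maps one to the other, so G is not vertex-transitive.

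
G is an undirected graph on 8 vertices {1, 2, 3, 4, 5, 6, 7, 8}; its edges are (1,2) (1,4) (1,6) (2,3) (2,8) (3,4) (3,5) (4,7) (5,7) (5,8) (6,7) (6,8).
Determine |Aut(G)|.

G is 3-regular and bipartite on 2^3 = 8 vertices with girth 4; it is the hypercube graph Q_3. Aut(Q_3) consists of the signed permutations of the 3 coordinate axes: 3! permutations times 2^3 sign flips, so |Aut| = 2^3·3! = 48.

48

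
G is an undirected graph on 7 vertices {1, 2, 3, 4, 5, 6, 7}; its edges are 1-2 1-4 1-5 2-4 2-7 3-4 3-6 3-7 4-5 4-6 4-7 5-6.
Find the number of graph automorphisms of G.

12

Vertex 4 is the unique vertex of degree 6; the remaining 6 vertices each have degree 3 and induce a cycle, so G is the wheel on 7 vertices with hub 4. Every automorphism fixes the hub and acts on the rim 6-cycle, so Aut(G) ≅ Aut(C_6) = D_6 of order 12.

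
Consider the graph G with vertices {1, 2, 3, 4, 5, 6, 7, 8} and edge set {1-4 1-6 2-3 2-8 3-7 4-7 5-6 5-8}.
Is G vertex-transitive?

Every vertex has degree 2 and the graph is connected, so G is the 8-cycle C_8. C_8 has 8 rotations and 8 reflections, so Aut(C_8) ≅ D_8 of order 16. Under this action every vertex can be carried to every other, so G is vertex-transitive.

Yes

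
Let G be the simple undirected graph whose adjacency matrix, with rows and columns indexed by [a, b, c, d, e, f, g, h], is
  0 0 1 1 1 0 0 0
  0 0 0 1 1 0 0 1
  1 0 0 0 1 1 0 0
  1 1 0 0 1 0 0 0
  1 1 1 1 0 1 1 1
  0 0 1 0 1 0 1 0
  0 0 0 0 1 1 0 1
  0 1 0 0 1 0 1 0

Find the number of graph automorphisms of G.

Vertex e is the unique vertex of degree 7; the remaining 7 vertices each have degree 3 and induce a cycle, so G is the wheel on 8 vertices with hub e. With the hub fixed, the remaining symmetry is that of the rim cycle C_7, giving the dihedral group D_7.

14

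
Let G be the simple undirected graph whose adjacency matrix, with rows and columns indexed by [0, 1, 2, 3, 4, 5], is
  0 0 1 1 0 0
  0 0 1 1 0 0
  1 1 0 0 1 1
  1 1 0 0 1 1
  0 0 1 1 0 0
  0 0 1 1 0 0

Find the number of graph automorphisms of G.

48

The vertices split by degree into {2, 3} (degree 4) and {0, 1, 4, 5} (degree 2); every edge runs between the two parts, so G is the complete bipartite graph K_{2,4}. Automorphisms preserve the bipartition setwise (since the parts differ in size) and act as S_4 × S_2 within it; |Aut| = 48.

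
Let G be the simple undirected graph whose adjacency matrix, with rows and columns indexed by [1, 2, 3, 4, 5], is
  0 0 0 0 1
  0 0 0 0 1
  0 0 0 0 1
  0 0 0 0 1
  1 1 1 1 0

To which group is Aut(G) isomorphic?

S_4

Vertex 5 has degree 4 and every other vertex has degree 1, so G is the star K_{1,4} with centre 5. Any automorphism fixes the centre and permutes the 4 leaves freely, so Aut(G) ≅ S_4 of order 4! = 24.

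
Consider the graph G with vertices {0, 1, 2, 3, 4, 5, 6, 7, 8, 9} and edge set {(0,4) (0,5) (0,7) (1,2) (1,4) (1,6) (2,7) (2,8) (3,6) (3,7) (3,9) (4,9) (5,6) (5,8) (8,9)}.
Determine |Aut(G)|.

G is 3-regular on 10 vertices with no triangles and no 4-cycles (girth 5): this is the Petersen graph. It is a classical fact that the Petersen graph has automorphism group S_5 (order 120), arising from its description as the Kneser graph K(5,2).

120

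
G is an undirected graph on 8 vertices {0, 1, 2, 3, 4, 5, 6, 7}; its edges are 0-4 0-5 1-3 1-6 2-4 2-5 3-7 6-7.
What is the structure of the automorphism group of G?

(D_4 × D_4) ⋊ Z_2

G has two connected components, {0, 2, 4, 5} and {1, 3, 6, 7}; each is 2-regular, so G = C_4 ⊔ C_4. Aut of a disjoint union of two copies of C_4 is the wreath product D_4 ≀ Z_2, of order 2·8² = 128.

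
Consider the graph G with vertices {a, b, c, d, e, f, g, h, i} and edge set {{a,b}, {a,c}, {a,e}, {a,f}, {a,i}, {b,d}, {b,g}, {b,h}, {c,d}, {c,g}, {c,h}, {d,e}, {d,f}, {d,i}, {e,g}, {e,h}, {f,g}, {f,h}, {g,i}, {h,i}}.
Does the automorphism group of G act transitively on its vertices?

Automorphisms preserve degree, but G has vertices of degree 4 and vertices of degree 5; no automorphism maps one to the other, so G is not vertex-transitive.

No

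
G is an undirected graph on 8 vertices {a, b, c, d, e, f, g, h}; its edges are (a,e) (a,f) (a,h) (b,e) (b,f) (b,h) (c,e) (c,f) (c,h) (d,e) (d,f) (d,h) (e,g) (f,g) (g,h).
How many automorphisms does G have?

720

The vertices split by degree into {e, f, h} (degree 5) and {a, b, c, d, g} (degree 3); every edge runs between the two parts, so G is the complete bipartite graph K_{3,5}. Automorphisms preserve the bipartition setwise (since the parts differ in size) and act as S_5 × S_3 within it; |Aut| = 720.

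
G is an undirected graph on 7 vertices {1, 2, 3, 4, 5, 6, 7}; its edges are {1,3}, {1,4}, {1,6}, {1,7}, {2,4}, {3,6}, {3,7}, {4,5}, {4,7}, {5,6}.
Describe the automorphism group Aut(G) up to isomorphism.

Degrees alone do not determine every vertex (e.g. 1 and 4 both have degree 4), but their neighbour-degree multisets differ: N(1) has degrees [3, 3, 3, 4] while N(4) has degrees [1, 2, 3, 4]. Repeating this refinement separates all vertices, so the only automorphism is the identity.

1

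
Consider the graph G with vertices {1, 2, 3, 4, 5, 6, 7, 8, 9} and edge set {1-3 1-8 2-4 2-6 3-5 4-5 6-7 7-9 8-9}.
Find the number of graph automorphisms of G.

18

Every vertex has degree 2 and the graph is connected, so G is the 9-cycle C_9. The automorphisms of the 9-cycle are exactly the symmetries of a regular 9-gon: the dihedral group D_9, |D_9| = 18.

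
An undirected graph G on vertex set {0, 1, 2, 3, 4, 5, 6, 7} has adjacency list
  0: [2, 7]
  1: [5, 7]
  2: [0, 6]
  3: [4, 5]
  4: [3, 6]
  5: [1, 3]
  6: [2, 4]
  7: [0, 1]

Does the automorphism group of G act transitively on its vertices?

Every vertex has degree 2 and the graph is connected, so G is the 8-cycle C_8. The automorphisms of the 8-cycle are exactly the symmetries of a regular 8-gon: the dihedral group D_8, |D_8| = 16. Under this action every vertex can be carried to every other, so G is vertex-transitive.

Yes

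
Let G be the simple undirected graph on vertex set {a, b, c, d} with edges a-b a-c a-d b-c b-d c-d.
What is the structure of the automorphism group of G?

the symmetric group on 4 letters

All 4 vertices are pairwise adjacent: G = K_4. Every bijection on the vertex set is an automorphism of K_4; hence Aut(K_4) ≅ S_4, order 24.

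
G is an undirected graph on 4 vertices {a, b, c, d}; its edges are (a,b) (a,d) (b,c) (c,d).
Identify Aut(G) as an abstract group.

G is 2-regular and bipartite on 2^2 = 4 vertices with girth 4; it is the hypercube graph Q_2. The symmetry group of the 2-cube is the hyperoctahedral group B_2 = Z_2 ≀ S_2, of order 2^2·2! = 8.

the hyperoctahedral group B_2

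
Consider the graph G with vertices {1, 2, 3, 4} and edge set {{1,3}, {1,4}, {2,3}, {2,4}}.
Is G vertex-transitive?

Yes

G is 2-regular and connected on 4 vertices, i.e. the cycle C_4. C_4 has 4 rotations and 4 reflections, so Aut(C_4) ≅ D_4 of order 8. Under this action every vertex can be carried to every other, so G is vertex-transitive.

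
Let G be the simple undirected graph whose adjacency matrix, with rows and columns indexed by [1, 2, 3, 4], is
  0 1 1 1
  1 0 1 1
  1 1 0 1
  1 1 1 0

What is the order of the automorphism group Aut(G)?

24

Every vertex has degree 3, so G is the complete graph K_4. Every bijection on the vertex set is an automorphism of K_4; hence Aut(K_4) ≅ S_4, order 24.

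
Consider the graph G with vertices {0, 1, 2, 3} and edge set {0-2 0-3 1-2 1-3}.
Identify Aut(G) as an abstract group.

D_4

Every vertex has degree 2 and the graph is connected, so G is the 4-cycle C_4. The automorphisms of the 4-cycle are exactly the symmetries of a regular 4-gon: the dihedral group D_4, |D_4| = 8.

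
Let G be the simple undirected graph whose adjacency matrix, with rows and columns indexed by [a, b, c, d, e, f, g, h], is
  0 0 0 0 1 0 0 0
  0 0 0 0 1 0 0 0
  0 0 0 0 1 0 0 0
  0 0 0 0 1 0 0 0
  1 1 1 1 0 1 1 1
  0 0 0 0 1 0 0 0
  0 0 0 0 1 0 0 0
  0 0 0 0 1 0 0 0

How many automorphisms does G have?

Vertex e has degree 7 and every other vertex has degree 1, so G is the star K_{1,7} with centre e. The 7 leaves are pairwise interchangeable while the centre is fixed, giving Aut(G) = S_7.

5040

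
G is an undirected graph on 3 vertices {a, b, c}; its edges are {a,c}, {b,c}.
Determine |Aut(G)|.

The degree sequence is [1, 1, 2]; the two degree-1 vertices a and b are the ends of a path, so G = P_3. The only nontrivial automorphism of a path is the end-to-end reflection, so Aut(G) ≅ Z_2.

2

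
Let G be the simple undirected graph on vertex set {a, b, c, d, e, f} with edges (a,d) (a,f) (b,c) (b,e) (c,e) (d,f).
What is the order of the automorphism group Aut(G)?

G has two connected components, {a, d, f} and {b, c, e}; each is 2-regular, so G = C_3 ⊔ C_3. With two isomorphic components, Aut(G) = Aut(C_3) ≀ S_2 = (D_3 × D_3) ⋊ Z_2: permute each cycle by D_3, then optionally swap the two cycles. Order 2·(2·3)² = 72.

72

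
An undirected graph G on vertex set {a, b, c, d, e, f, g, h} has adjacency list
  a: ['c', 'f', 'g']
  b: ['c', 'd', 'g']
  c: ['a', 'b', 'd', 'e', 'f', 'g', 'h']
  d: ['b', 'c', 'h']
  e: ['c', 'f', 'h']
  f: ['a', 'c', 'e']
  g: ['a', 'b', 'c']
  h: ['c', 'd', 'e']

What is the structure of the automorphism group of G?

Vertex c is the unique vertex of degree 7; the remaining 7 vertices each have degree 3 and induce a cycle, so G is the wheel on 8 vertices with hub c. Every automorphism fixes the hub and acts on the rim 7-cycle, so Aut(G) ≅ Aut(C_7) = D_7 of order 14.

the dihedral group of order 14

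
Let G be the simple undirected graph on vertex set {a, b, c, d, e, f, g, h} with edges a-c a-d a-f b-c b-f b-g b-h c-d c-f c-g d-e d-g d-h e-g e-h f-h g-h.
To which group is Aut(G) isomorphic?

The degree sequence is [3, 4, 5, 5, 3, 4, 5, 5]. Checking the degree-preserving permutations of the vertex set shows that none except the identity preserves every edge, so Aut(G) is trivial.

{e}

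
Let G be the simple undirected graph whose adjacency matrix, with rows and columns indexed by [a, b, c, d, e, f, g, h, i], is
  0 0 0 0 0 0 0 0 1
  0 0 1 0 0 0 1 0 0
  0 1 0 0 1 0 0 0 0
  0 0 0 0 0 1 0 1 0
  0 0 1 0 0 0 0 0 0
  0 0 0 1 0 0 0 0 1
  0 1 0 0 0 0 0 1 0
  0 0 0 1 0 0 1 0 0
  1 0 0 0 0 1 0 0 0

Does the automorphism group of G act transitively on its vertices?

No

Automorphisms preserve degree, but G has vertices of degree 1 and vertices of degree 2; no automorphism maps one to the other, so G is not vertex-transitive.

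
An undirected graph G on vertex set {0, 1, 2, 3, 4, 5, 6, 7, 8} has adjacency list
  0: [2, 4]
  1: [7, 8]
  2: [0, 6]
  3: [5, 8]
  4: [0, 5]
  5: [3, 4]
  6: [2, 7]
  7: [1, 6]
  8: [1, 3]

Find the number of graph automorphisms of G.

G is 2-regular and connected on 9 vertices, i.e. the cycle C_9. The automorphisms of the 9-cycle are exactly the symmetries of a regular 9-gon: the dihedral group D_9, |D_9| = 18.

18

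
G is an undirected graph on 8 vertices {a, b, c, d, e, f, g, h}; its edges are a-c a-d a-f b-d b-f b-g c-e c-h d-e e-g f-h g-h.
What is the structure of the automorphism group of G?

G is 3-regular and bipartite on 2^3 = 8 vertices with girth 4; it is the hypercube graph Q_3. Aut(Q_3) consists of the signed permutations of the 3 coordinate axes: 3! permutations times 2^3 sign flips, so |Aut| = 2^3·3! = 48.

Z_2^3 ⋊ S_3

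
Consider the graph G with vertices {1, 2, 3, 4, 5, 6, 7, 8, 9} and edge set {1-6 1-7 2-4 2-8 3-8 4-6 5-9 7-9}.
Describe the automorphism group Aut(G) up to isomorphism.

The degree sequence is [2, 2, 1, 2, 1, 2, 2, 2, 2]; the two degree-1 vertices 3 and 5 are the ends of a path, so G = P_9. The only nontrivial automorphism of a path is the end-to-end reflection, so Aut(G) ≅ Z_2.

C_2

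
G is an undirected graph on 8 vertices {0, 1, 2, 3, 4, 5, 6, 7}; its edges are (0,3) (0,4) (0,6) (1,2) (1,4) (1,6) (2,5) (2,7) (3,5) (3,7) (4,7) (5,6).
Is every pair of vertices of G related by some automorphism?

Yes

G is 3-regular and bipartite on 2^3 = 8 vertices with girth 4; it is the hypercube graph Q_3. Aut(Q_3) consists of the signed permutations of the 3 coordinate axes: 3! permutations times 2^3 sign flips, so |Aut| = 2^3·3! = 48. This group acts transitively on the 8 vertices.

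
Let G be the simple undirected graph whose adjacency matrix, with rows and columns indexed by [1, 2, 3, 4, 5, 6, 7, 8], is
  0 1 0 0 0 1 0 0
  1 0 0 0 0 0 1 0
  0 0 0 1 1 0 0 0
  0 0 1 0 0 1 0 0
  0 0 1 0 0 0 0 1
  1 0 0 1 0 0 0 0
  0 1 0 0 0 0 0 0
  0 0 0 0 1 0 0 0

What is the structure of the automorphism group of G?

Z_2

The degree sequence is [2, 2, 2, 2, 2, 2, 1, 1]; the two degree-1 vertices 7 and 8 are the ends of a path, so G = P_8. A path has exactly one nontrivial symmetry — reversal — giving Aut(G) of order 2.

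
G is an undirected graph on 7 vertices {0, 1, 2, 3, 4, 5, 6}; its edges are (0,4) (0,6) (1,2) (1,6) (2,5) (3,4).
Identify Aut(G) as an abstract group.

The degree sequence is [2, 2, 2, 1, 2, 1, 2]; the two degree-1 vertices 3 and 5 are the ends of a path, so G = P_7. A path has exactly one nontrivial symmetry — reversal — giving Aut(G) of order 2.

the cyclic group of order 2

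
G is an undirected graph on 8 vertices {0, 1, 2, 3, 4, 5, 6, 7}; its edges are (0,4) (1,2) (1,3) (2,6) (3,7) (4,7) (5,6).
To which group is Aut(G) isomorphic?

the cyclic group of order 2

The degree sequence is [1, 2, 2, 2, 2, 1, 2, 2]; the two degree-1 vertices 0 and 5 are the ends of a path, so G = P_8. The only nontrivial automorphism of a path is the end-to-end reflection, so Aut(G) ≅ Z_2.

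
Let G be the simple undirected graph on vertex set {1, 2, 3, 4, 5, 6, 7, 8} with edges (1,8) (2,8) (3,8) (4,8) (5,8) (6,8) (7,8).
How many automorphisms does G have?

Vertex 8 has degree 7 and every other vertex has degree 1, so G is the star K_{1,7} with centre 8. The 7 leaves are pairwise interchangeable while the centre is fixed, giving Aut(G) = S_7.

5040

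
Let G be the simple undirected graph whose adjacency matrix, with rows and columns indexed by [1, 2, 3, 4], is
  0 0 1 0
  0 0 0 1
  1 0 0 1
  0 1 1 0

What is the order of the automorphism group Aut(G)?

The degree sequence is [1, 1, 2, 2]; the two degree-1 vertices 1 and 2 are the ends of a path, so G = P_4. A path has exactly one nontrivial symmetry — reversal — giving Aut(G) of order 2.

2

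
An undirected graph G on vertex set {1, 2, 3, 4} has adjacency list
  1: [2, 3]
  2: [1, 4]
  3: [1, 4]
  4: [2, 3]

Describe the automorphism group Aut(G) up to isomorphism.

Every vertex has degree 2 and the graph is connected, so G is the 4-cycle C_4. C_4 has 4 rotations and 4 reflections, so Aut(C_4) ≅ D_4 of order 8.

D_4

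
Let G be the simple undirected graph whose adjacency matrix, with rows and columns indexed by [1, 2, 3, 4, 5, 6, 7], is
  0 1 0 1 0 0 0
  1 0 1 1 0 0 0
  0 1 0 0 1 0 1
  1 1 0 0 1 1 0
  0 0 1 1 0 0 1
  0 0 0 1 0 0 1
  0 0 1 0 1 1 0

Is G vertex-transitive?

Vertex 4 is the only vertex of degree 4, so every automorphism fixes it; G is not vertex-transitive.

No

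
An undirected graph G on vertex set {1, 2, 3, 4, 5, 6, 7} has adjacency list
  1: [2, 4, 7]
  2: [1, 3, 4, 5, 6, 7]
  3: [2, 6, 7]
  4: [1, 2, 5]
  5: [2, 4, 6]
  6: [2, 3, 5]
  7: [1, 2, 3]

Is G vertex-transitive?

No

Vertex 2 is the only vertex of degree 6, so every automorphism fixes it; G is not vertex-transitive.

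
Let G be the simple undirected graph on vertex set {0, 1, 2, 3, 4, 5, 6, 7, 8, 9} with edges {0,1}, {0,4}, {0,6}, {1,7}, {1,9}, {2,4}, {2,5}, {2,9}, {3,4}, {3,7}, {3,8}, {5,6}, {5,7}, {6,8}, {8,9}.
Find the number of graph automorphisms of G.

120

G is 3-regular on 10 vertices with no triangles and no 4-cycles (girth 5): this is the Petersen graph. It is a classical fact that the Petersen graph has automorphism group S_5 (order 120), arising from its description as the Kneser graph K(5,2).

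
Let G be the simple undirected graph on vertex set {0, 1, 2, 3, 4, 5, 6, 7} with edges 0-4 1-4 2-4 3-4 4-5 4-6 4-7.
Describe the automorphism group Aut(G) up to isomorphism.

Vertex 4 has degree 7 and every other vertex has degree 1, so G is the star K_{1,7} with centre 4. The 7 leaves are pairwise interchangeable while the centre is fixed, giving Aut(G) = S_7.

S_7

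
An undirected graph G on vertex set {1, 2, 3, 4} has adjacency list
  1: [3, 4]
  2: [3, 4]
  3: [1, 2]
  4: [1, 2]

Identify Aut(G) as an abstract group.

Z_2^2 ⋊ S_2

G is 2-regular and bipartite on 2^2 = 4 vertices with girth 4; it is the hypercube graph Q_2. Aut(Q_2) consists of the signed permutations of the 2 coordinate axes: 2! permutations times 2^2 sign flips, so |Aut| = 2^2·2! = 8.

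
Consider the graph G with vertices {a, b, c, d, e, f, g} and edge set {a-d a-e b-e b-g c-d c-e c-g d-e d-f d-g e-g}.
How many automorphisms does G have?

1

Degrees alone do not determine every vertex (e.g. a and b both have degree 2), but their neighbour-degree multisets differ: N(a) has degrees [5, 5] while N(b) has degrees [4, 5]. Repeating this refinement separates all vertices, so the only automorphism is the identity.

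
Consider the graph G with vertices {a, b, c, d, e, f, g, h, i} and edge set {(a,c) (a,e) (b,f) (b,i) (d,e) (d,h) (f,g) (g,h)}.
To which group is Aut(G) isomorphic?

The degree sequence is [2, 2, 1, 2, 2, 2, 2, 2, 1]; the two degree-1 vertices c and i are the ends of a path, so G = P_9. A path has exactly one nontrivial symmetry — reversal — giving Aut(G) of order 2.

C_2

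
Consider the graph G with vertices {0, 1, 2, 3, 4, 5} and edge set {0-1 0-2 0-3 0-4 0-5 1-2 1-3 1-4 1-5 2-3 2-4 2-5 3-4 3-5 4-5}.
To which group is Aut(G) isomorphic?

S_6

All 6 vertices are pairwise adjacent: G = K_6. Any permutation of the 6 vertices preserves K_6, so Aut(K_6) = S_6 of order 6! = 720.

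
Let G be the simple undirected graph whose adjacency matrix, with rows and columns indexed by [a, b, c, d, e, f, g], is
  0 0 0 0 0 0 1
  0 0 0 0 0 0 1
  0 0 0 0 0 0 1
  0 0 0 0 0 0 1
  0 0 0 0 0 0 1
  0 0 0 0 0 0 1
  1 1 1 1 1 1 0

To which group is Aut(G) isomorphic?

the symmetric group on 6 letters

Vertex g has degree 6 and every other vertex has degree 1, so G is the star K_{1,6} with centre g. Any automorphism fixes the centre and permutes the 6 leaves freely, so Aut(G) ≅ S_6 of order 6! = 720.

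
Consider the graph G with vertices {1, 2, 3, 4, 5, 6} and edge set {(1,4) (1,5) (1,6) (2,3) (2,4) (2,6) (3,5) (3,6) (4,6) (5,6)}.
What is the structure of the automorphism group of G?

D_5

Vertex 6 is the unique vertex of degree 5; the remaining 5 vertices each have degree 3 and induce a cycle, so G is the wheel on 6 vertices with hub 6. Every automorphism fixes the hub and acts on the rim 5-cycle, so Aut(G) ≅ Aut(C_5) = D_5 of order 10.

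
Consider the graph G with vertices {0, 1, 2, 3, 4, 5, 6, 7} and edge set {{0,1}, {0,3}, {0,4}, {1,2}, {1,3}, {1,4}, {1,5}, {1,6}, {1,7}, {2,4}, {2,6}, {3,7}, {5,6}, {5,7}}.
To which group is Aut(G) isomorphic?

the dihedral group of order 14

Vertex 1 is the unique vertex of degree 7; the remaining 7 vertices each have degree 3 and induce a cycle, so G is the wheel on 8 vertices with hub 1. Every automorphism fixes the hub and acts on the rim 7-cycle, so Aut(G) ≅ Aut(C_7) = D_7 of order 14.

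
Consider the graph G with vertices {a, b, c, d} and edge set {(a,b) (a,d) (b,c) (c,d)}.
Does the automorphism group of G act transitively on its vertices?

Every vertex has degree 2 and the graph is connected, so G is the 4-cycle C_4. The automorphisms of the 4-cycle are exactly the symmetries of a regular 4-gon: the dihedral group D_4, |D_4| = 8. This group acts transitively on the 4 vertices.

Yes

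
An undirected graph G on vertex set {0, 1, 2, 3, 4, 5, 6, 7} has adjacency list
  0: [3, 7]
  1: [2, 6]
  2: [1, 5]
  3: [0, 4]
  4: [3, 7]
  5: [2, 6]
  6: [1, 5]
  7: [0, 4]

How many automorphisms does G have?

128

G has two connected components, {1, 2, 5, 6} and {0, 3, 4, 7}; each is 2-regular, so G = C_4 ⊔ C_4. Aut of a disjoint union of two copies of C_4 is the wreath product D_4 ≀ Z_2, of order 2·8² = 128.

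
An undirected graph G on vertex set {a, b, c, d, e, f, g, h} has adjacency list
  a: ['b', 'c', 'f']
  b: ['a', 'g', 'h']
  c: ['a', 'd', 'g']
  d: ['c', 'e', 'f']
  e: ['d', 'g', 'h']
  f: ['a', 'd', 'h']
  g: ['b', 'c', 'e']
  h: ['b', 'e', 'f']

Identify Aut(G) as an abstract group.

G is 3-regular and bipartite on 2^3 = 8 vertices with girth 4; it is the hypercube graph Q_3. Aut(Q_3) consists of the signed permutations of the 3 coordinate axes: 3! permutations times 2^3 sign flips, so |Aut| = 2^3·3! = 48.

the hyperoctahedral group B_3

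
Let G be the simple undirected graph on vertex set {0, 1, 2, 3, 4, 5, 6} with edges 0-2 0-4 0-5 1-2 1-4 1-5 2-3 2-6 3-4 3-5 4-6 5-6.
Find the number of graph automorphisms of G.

The vertices split by degree into {2, 4, 5} (degree 4) and {0, 1, 3, 6} (degree 3); every edge runs between the two parts, so G is the complete bipartite graph K_{3,4}. The parts have unequal sizes, so no automorphism swaps them; each part is permuted independently, giving S_4 × S_3 of order 4!·3! = 144.

144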